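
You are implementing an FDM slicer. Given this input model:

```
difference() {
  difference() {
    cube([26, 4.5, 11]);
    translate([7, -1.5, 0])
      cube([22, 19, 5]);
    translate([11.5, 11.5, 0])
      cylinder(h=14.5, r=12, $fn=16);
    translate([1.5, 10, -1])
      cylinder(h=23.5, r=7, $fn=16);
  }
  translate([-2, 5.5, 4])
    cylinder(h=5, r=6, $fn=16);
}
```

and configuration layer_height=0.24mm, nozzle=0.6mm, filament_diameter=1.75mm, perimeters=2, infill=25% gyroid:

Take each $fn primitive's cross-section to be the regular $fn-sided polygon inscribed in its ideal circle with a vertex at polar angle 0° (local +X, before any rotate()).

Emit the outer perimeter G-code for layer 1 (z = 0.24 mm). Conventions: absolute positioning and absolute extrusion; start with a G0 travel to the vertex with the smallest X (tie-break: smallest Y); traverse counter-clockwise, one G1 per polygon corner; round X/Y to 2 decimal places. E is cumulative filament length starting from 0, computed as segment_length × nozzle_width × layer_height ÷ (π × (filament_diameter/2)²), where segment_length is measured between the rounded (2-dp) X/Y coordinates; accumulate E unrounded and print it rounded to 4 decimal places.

G0 X0.00 Y0.00 Z0.24
G1 X7.00 Y0.00 E0.4191
G1 X7.00 Y0.40 E0.4430
G1 X6.91 Y0.41 E0.4484
G1 X3.01 Y3.01 E0.7291
G1 X2.85 Y3.27 E0.7473
G1 X1.50 Y3.00 E0.8298
G1 X0.00 Y3.30 E0.9213
G1 X0.00 Y0.00 E1.1189

At z = 0.24 mm: the 26×4.5 cube contributes its full rectangle; the cube at (7, -1.5) is present — its section is the full 22×19 rectangle; the r=12 cylinder at (11.5, 11.5) gives a regular 16-gon of circumradius 12 (constant along its height); the cylinder at (1.5, 10): section is a regular 16-gon, circumradius r=7; Subtracting the remaining from the first: starting from the 26×4.5 cube, the 22×19 cube at (7, -1.5) partially overlaps it — only the 85.50 mm² overlap (of its 418.00 mm²) is removed, clipping the outline; the r=12 cylinder at (11.5, 11.5) partially overlaps it — only the 11.96 mm² overlap (of its 440.85 mm²) is removed, clipping the outline; the r=7 cylinder at (1.5, 10) partially overlaps it — only the 3.36 mm² overlap (of its 150.01 mm²) is removed, clipping the outline — 1 connected region; the cylinder at (-2, 5.5) is absent (z outside [4, 9]); Taking the first minus the rest: none of the subtracted shapes is present at this height, so that combined region is unchanged — 1 connected region. The outline is a single polygon with 8 vertices. Extrusion per mm of travel: 0.6 × 0.24 / (π × 0.875²) = 0.059868. Accumulating E over each segment gives final E = 1.1189.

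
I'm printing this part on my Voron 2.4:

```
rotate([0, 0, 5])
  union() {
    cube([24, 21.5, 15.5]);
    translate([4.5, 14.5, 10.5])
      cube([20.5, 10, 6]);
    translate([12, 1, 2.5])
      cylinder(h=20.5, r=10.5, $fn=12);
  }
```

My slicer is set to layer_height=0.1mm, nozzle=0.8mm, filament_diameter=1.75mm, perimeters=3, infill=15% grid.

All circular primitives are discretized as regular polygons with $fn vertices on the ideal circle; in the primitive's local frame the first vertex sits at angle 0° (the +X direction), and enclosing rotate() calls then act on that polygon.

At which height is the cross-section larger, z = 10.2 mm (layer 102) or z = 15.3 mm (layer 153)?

Layer 102 (z = 10.2): the cube is present — its section is the full 24×21.5 rectangle (area 516.00 mm²); the cube at (4.5, 14.5) is absent (z outside [10.5, 16.5]); the r=10.5 cylinder at (12, 1) gives a regular 12-gon of circumradius 10.5 (constant along its height) (area = (12/2)·10.500²·sin(360°/12) = 330.75 mm²); Merging all regions: the regions partially overlap — summed areas 846.75 mm² minus the doubly-counted overlap 186.11 mm² gives 660.64 mm² — area = 660.64 mm²; (whole slice rotated 5° about Z — lengths, areas and connectivity unchanged). So its area = 660.64 mm². Layer 153 (z = 15.3): the 24×21.5 cube contributes its full rectangle (area 516.00 mm²); the 20.5×10 cube at (4.5, 14.5) contributes its full rectangle (area 205.00 mm²); the r=10.5 cylinder at (12, 1) gives a regular 12-gon of circumradius 10.5 (constant along its height) (area = (12/2)·10.500²·sin(360°/12) = 330.75 mm²); Merging all regions: the regions partially overlap — summed areas 1051.75 mm² minus the doubly-counted overlap 322.61 mm² gives 729.14 mm² — area = 729.14 mm²; (rotated 5° about Z; rotation is an isometry so areas/perimeters/island counts are preserved). So its area = 729.14 mm². Layer 153 is larger (729.14 vs 660.64 mm²).

layer 153 (z = 15.3 mm)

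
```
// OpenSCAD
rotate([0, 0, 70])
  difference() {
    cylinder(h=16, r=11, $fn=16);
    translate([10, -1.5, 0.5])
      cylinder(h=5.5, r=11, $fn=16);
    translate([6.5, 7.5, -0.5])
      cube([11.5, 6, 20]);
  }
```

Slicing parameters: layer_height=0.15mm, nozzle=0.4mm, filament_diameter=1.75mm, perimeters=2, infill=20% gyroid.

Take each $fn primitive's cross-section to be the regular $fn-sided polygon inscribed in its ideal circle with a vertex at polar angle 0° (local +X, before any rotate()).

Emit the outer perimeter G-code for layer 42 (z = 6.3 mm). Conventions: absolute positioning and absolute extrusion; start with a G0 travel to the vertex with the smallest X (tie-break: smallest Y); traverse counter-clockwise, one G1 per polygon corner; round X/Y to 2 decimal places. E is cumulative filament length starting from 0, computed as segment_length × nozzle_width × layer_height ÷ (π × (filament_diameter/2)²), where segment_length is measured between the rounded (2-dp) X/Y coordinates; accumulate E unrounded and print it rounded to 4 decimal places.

G0 X-10.99 Y-0.48 Z6.30
G1 X-9.97 Y-4.65 E0.1071
G1 X-7.43 Y-8.11 E0.2142
G1 X-3.76 Y-10.34 E0.3213
G1 X0.48 Y-10.99 E0.4283
G1 X4.65 Y-9.97 E0.5354
G1 X8.11 Y-7.43 E0.6424
G1 X10.34 Y-3.76 E0.7496
G1 X10.99 Y0.48 E0.8566
G1 X9.97 Y4.65 E0.9637
G1 X7.43 Y8.11 E1.0707
G1 X3.76 Y10.34 E1.1779
G1 X-0.48 Y10.99 E1.2849
G1 X-4.32 Y10.05 E1.3835
G1 X-4.82 Y8.67 E1.4201
G1 X-5.89 Y9.06 E1.4485
G1 X-8.11 Y7.43 E1.5172
G1 X-10.34 Y3.76 E1.6243
G1 X-10.99 Y-0.48 E1.7313

At z = 6.3 mm: the cylinder: section is a regular 16-gon, circumradius r=11; the cylinder at (10, -1.5) does not reach this height (z outside [0.5, 6]); the 11.5×6 cube at (6.5, 7.5) contributes its full rectangle; Subtracting the remaining from the first: starting from the r=11 cylinder, the 11.5×6 cube at (6.5, 7.5) partially overlaps it — only the 0.93 mm² overlap (of its 69.00 mm²) is removed, clipping the outline — 1 connected region; (rotated 70° about Z; rotation is an isometry so areas/perimeters/island counts are preserved). The outline is a single polygon with 18 vertices. Extrusion per mm of travel: 0.4 × 0.15 / (π × 0.875²) = 0.024945. Accumulating E over each segment gives final E = 1.7313.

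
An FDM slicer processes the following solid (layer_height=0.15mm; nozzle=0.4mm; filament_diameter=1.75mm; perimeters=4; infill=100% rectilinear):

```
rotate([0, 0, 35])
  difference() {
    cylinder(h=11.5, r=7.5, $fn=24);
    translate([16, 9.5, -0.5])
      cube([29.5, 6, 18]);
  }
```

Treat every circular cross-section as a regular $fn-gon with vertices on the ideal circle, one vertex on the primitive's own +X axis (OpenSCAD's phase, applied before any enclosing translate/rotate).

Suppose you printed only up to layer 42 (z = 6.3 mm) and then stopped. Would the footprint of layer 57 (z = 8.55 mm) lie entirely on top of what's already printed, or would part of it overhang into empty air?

Compare the two slices. At z = 6.3: the r=7.5 cylinder gives a regular 24-gon of circumradius 7.5 (constant along its height) (area = (24/2)·7.500²·sin(360°/24) = 174.70 mm²); the cube at (16, 9.5) (footprint 29.5×6) is included at this height (area 177.00 mm²); Subtracting the remaining from the first: starting from the r=7.5 cylinder (174.70 mm²), the 29.5×6 cube at (16, 9.5) misses the remaining region (no effect) — area = 174.70 mm²; (whole slice rotated 35° about Z — lengths, areas and connectivity unchanged). At z = 8.55: the cylinder: section is a regular 24-gon, circumradius r=7.5 (area = (24/2)·7.500²·sin(360°/24) = 174.70 mm²); the cube at (16, 9.5) is present — its section is the full 29.5×6 rectangle (area 177.00 mm²); After the difference (first − rest): starting from the r=7.5 cylinder (174.70 mm²), the 29.5×6 cube at (16, 9.5) misses the remaining region (no effect) — area = 174.70 mm²; (whole slice rotated 35° about Z — lengths, areas and connectivity unchanged). Checking containment: the cross-section at z = 8.55 is a subset of the cross-section at z = 6.3.

entirely on top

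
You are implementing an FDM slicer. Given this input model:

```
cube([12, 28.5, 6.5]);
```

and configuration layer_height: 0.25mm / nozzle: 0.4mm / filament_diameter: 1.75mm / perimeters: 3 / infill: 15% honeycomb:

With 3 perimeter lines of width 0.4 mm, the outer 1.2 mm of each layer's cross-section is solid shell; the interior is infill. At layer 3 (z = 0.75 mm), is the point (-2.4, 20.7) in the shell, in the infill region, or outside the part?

At z = 0.75 mm: the cube is present — its section is the full 12×28.5 rectangle. Overall, the cross-section is a single solid region. The nearest boundary edge runs (0.00, 28.50)→(0.00, 0.00); distance from the point to it = 2.40 mm. The point is not inside any of the regions above, so it lies outside the cross-section (2.40 mm from the nearest boundary).

outside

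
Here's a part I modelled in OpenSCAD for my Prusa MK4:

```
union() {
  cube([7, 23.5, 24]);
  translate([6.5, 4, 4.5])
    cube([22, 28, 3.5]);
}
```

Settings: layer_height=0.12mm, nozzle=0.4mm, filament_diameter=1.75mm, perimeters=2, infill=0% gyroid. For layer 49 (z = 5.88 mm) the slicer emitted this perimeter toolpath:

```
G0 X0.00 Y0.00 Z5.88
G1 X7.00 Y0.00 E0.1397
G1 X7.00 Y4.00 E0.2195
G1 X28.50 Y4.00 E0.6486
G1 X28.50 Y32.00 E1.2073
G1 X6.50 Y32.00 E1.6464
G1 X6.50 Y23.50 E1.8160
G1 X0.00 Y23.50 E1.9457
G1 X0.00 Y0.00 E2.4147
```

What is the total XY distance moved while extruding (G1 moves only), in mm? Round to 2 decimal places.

121.00 mm

Sum the Euclidean lengths of each G1 segment: total = 121.00 mm.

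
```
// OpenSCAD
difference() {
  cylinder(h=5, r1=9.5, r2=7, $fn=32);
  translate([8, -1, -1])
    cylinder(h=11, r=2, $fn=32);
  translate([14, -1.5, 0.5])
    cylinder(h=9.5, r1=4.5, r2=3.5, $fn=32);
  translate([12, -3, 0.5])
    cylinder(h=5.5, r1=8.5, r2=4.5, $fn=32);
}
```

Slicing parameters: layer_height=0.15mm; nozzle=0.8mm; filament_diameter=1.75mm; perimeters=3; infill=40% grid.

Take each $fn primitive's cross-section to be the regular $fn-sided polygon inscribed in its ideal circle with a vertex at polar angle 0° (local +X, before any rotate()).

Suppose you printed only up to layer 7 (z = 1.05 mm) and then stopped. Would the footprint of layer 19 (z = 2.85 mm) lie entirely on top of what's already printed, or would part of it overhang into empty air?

Compare the two slices. At z = 1.05: the cone (r1=9.5→r2=7) has section circumradius 8.975 here — a regular 32-gon (area = (32/2)·8.975²·sin(360°/32) = 251.43 mm²); the cylinder at (8, -1): section is a regular 32-gon, circumradius r=2 (area = (32/2)·2.000²·sin(360°/32) = 12.49 mm²); the cone at (14, -1.5) contributes a regular 32-gon of circumradius 4.442 (interpolated between r1=4.5 and r2=3.5 at t=0.058) (area = (32/2)·4.442²·sin(360°/32) = 61.59 mm²); the cone at (12, -3) (r1=8.5→r2=4.5) has section circumradius 8.100 here — a regular 32-gon (area = (32/2)·8.100²·sin(360°/32) = 204.80 mm²); Taking the first minus the rest: starting from the cone (251.43 mm²), the r=2 cylinder at (8, -1) partially overlaps it — only the 9.42 mm² overlap (of its 12.49 mm²) is removed, clipping the outline; the cone at (14, -1.5) misses the remaining region (no effect); the cone at (12, -3) partially overlaps it — only the 27.88 mm² overlap (of its 204.80 mm²) is removed, clipping the outline — area = 214.14 mm². At z = 2.85: the cone (r1=9.5→r2=7) has section circumradius 8.075 here — a regular 32-gon (area = (32/2)·8.075²·sin(360°/32) = 203.54 mm²); the r=2 cylinder at (8, -1) contributes a regular 32-gon of circumradius 2 (area = (32/2)·2.000²·sin(360°/32) = 12.49 mm²); the cone at (14, -1.5) contributes a regular 32-gon of circumradius 4.253 (interpolated between r1=4.5 and r2=3.5 at t=0.247) (area = (32/2)·4.253²·sin(360°/32) = 56.45 mm²); the cone at (12, -3): at t=0.427 of its height the radius interpolates to r₁+(r₂−r₁)t = 6.791, giving a regular 32-gon of that circumradius (area = (32/2)·6.791²·sin(360°/32) = 143.95 mm²); After the difference (first − rest): starting from the cone (203.54 mm²), the r=2 cylinder at (8, -1) partially overlaps it — only the 5.86 mm² overlap (of its 12.49 mm²) is removed, clipping the outline; the cone at (14, -1.5) misses the remaining region (no effect); the cone at (12, -3) partially overlaps it — only the 7.64 mm² overlap (of its 143.95 mm²) is removed, clipping the outline — area = 190.04 mm². Checking containment: at z = 2.85 the cross-section extends beyond the z = 1.05 cross-section by about 13.05 mm².

part overhangs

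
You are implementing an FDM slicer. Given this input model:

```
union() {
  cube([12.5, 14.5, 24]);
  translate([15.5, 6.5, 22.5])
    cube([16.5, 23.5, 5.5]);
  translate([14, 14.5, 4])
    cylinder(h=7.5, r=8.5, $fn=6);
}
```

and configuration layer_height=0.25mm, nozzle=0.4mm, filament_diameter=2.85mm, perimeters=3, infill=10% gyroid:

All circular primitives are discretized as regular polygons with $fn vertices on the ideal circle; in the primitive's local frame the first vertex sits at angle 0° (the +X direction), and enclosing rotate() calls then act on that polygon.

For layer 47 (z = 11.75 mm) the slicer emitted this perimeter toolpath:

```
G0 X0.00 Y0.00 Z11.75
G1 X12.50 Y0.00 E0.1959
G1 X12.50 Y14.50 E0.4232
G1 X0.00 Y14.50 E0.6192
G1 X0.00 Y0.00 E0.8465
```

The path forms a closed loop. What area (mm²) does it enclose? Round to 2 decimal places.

Apply the shoelace formula to the sequence of (X, Y) vertices; enclosed area = 181.25 mm².

181.25 mm²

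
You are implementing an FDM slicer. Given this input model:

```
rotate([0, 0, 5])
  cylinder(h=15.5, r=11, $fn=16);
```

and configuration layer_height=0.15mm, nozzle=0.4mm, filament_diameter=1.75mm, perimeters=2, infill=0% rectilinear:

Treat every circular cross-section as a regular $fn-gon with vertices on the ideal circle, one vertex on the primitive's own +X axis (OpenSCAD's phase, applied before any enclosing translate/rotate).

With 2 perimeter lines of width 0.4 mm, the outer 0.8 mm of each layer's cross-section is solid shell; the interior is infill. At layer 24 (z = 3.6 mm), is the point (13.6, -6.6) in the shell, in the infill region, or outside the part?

outside

At z = 3.6 mm: the r=11 cylinder gives a regular 16-gon of circumradius 11 (constant along its height); (rotated 5° about Z; rotation is an isometry so areas/perimeters/island counts are preserved). Overall, the cross-section is a single solid region. Undo the 5° rotation: the query point maps to (12.973, -7.760) in the un-rotated model frame. The nearest boundary edge runs (7.78, -7.78)→(10.16, -4.21); distance from the point to it = 4.31 mm. The point is not inside any of the regions above, so it lies outside the cross-section (4.31 mm from the nearest boundary).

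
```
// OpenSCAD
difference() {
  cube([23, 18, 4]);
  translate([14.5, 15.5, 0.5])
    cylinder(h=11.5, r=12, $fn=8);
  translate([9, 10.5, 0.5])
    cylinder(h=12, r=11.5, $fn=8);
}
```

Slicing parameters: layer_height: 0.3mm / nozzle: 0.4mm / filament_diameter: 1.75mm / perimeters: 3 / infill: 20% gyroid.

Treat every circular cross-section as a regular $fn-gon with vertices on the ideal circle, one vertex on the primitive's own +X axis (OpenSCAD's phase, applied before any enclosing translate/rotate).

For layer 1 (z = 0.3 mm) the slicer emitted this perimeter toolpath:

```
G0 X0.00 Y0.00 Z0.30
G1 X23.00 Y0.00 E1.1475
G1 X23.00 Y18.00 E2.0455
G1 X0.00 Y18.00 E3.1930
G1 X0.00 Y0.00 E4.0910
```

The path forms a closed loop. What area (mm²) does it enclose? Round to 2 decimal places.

Apply the shoelace formula to the sequence of (X, Y) vertices; enclosed area = 414.00 mm².

414.00 mm²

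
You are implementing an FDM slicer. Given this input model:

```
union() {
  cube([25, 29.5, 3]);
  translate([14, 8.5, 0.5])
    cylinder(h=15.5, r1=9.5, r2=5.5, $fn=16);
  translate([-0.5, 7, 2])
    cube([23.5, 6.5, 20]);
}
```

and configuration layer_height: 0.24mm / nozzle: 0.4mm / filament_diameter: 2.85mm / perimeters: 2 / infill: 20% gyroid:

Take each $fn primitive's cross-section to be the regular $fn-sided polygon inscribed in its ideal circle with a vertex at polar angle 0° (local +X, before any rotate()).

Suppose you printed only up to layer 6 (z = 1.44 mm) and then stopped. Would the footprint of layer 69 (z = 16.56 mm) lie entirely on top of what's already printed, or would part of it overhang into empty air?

Compare the two slices. At z = 1.44: the cube (footprint 25×29.5) is included at this height (area 737.50 mm²); the cone at (14, 8.5) contributes a regular 16-gon of circumradius 9.257 (interpolated between r1=9.5 and r2=5.5 at t=0.061) (area = (16/2)·9.257²·sin(360°/16) = 262.37 mm²); the cube at (-0.5, 7) does not reach this height (z outside [2, 22]); Combining (union): the regions partially overlap — summed areas 999.87 mm² minus the doubly-counted overlap 259.49 mm² gives 740.37 mm² — area = 740.37 mm². At z = 16.56: the cube is not intersected at this z (z outside [0, 3]); the cone at (14, 8.5) is not intersected at this z (z outside [0.5, 16]); the 23.5×6.5 cube at (-0.5, 7) contributes its full rectangle (area 152.75 mm²); Taking the union: only the 23.5×6.5 cube at (-0.5, 7) is present, so the union is just that shape — area = 152.75 mm². Checking containment: at z = 16.56 the cross-section extends beyond the z = 1.44 cross-section by about 3.25 mm².

part overhangs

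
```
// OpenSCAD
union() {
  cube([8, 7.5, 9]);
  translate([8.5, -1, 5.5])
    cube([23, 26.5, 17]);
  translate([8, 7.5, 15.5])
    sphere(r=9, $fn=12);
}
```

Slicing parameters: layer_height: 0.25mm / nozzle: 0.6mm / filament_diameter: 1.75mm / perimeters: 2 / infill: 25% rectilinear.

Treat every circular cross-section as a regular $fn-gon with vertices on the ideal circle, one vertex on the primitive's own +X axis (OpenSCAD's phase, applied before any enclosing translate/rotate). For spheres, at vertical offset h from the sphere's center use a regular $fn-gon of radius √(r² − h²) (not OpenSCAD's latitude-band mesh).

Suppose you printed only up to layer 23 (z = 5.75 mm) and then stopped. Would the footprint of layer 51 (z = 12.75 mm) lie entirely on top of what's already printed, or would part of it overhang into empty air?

Compare the two slices. At z = 5.75: the cube (footprint 8×7.5) is included at this height (area 60.00 mm²); the 23×26.5 cube at (8.5, -1) contributes its full rectangle (area 609.50 mm²); the sphere at (8, 7.5) is not intersected at this z (|z−center|=9.750 > r=9); Taking the union: the 2 present regions are separate (no shared area or edge), so areas and boundary lengths simply add and each stays a separate island — area = 669.50 mm². At z = 12.75: the cube does not reach this height (z outside [0, 9]); the cube at (8.5, -1) is present — its section is the full 23×26.5 rectangle (area 609.50 mm²); the r=9 sphere at (8, 7.5) contributes a regular 12-gon of circumradius √(9²−2.75²) = 8.570 (area = (12/2)·8.570²·sin(360°/12) = 220.31 mm²); Merging all regions: the regions partially overlap — summed areas 829.81 mm² minus the doubly-counted overlap 101.65 mm² gives 728.16 mm² — area = 728.16 mm². Checking containment: at z = 12.75 the cross-section extends beyond the z = 5.75 cross-section by about 66.32 mm².

part overhangs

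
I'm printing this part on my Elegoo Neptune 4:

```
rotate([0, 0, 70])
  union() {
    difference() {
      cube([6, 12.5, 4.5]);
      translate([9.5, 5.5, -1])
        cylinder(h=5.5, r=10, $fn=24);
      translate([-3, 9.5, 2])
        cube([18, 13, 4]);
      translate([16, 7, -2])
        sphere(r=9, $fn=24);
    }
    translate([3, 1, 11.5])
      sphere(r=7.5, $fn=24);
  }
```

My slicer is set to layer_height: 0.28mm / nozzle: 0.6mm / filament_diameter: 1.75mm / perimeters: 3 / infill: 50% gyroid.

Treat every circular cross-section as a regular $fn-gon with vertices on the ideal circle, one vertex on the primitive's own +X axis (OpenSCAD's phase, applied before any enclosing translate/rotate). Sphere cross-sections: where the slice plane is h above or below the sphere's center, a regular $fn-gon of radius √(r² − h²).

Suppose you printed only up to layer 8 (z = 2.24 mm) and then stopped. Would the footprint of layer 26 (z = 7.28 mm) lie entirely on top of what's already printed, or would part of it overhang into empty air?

Compare the two slices. At z = 2.24: the cube (footprint 6×12.5) is included at this height (area 75.00 mm²); the r=10 cylinder at (9.5, 5.5) gives a regular 24-gon of circumradius 10 (constant along its height) (area = (24/2)·10.000²·sin(360°/24) = 310.58 mm²); the cube at (-3, 9.5) is present — its section is the full 18×13 rectangle (area 234.00 mm²); the r=9 sphere at (16, 7) slices to a regular 24-gon of circumradius 7.939 (√(r²−h²) with h=4.24 from center) (area = (24/2)·7.939²·sin(360°/24) = 195.74 mm²); Taking the first minus the rest: starting from the 6×12.5 cube (75.00 mm²), the r=10 cylinder at (9.5, 5.5) partially overlaps it — only the 69.57 mm² overlap (of its 310.58 mm²) is removed, clipping the outline; the 18×13 cube at (-3, 9.5) partially overlaps it — only the 3.85 mm² overlap (of its 234.00 mm²) is removed, clipping the outline; the r=9 sphere at (16, 7) misses the remaining region (no effect) — area = 1.59 mm²; the sphere at (3, 1) is absent (|z−center|=9.260 > r=7.5); Taking the union: only the result so far is present, so the union is just that shape — area = 1.59 mm²; (rotated 70° about Z; rotation is an isometry so areas/perimeters/island counts are preserved). At z = 7.28: the cube does not reach this height (z outside [0, 4.5]); the cylinder at (9.5, 5.5) is absent (z outside [-1, 4.5]); the cube at (-3, 9.5) is not intersected at this z (z outside [2, 6]); the sphere at (16, 7) is not intersected at this z (|z−center|=9.280 > r=9); Taking the first minus the rest: the first operand is absent here, so nothing remains; the r=7.5 sphere at (3, 1) slices to a regular 24-gon of circumradius 6.200 (√(r²−h²) with h=4.22 from center) (area = (24/2)·6.200²·sin(360°/24) = 119.39 mm²); Combining (union): only the r=7.5 sphere at (3, 1) is present, so the union is just that shape — area = 119.39 mm²; (whole slice rotated 70° about Z — lengths, areas and connectivity unchanged). Checking containment: at z = 7.28 the cross-section extends beyond the z = 2.24 cross-section by about 118.03 mm².

part overhangs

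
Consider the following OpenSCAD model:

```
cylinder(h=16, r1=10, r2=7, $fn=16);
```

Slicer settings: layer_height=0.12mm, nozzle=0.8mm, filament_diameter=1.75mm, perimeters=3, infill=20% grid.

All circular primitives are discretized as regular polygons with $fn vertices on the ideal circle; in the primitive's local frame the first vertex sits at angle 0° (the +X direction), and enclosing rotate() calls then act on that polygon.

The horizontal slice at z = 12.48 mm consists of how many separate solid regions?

1

At z = 12.48 mm: the cone contributes a regular 16-gon of circumradius 7.660 (interpolated between r1=10 and r2=7 at t=0.780). The result has 1 disconnected region.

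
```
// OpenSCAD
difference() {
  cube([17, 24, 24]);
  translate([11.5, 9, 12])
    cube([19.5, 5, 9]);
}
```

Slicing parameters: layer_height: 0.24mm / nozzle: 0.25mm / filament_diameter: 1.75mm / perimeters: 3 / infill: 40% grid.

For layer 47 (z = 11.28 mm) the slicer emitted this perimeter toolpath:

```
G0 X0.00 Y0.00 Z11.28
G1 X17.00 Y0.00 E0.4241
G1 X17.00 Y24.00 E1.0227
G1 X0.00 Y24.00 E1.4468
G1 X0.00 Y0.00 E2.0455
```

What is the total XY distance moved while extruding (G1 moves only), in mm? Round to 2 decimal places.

82.00 mm

Sum the Euclidean lengths of each G1 segment: total = 82.00 mm.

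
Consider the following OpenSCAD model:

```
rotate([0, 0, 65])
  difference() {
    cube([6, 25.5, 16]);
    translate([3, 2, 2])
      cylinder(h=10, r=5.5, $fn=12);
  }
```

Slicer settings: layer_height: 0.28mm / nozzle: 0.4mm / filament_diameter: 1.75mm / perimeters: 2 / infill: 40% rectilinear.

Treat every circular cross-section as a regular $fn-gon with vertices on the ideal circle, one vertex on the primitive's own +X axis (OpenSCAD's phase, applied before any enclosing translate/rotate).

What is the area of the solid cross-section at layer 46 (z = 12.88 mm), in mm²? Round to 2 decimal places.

153.00 mm²

At z = 12.88 mm: the cube is present — its section is the full 6×25.5 rectangle (area 153.00 mm²); the cylinder at (3, 2) is absent (z outside [2, 12]); Taking the first minus the rest: none of the subtracted shapes is present at this height, so the 6×25.5 cube is unchanged — area = 153.00 mm²; (rotated 65° about Z; rotation is an isometry so areas/perimeters/island counts are preserved). Overall, the cross-section is a single solid region. Net area = 153.00 mm².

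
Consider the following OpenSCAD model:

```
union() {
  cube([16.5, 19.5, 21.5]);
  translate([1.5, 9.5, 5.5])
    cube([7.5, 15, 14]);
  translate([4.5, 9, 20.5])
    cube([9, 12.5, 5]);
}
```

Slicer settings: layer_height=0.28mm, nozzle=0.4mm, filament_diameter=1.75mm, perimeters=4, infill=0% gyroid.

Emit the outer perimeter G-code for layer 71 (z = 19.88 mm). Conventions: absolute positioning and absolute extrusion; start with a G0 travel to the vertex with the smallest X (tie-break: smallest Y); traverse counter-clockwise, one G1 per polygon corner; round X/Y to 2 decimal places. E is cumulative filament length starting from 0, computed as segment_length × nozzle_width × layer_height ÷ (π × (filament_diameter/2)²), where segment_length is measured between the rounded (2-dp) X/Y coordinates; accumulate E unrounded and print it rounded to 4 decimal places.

At z = 19.88 mm: the cube (footprint 16.5×19.5) is included at this height; the cube at (1.5, 9.5) is absent (z outside [5.5, 19.5]); the cube at (4.5, 9) does not reach this height (z outside [20.5, 25.5]); Taking the union: only the 16.5×19.5 cube is present, so the union is just that shape — 1 connected region. The outline is a single polygon with 4 vertices. Extrusion per mm of travel: 0.4 × 0.28 / (π × 0.875²) = 0.046564. Accumulating E over each segment gives final E = 3.3526.

G0 X0.00 Y0.00 Z19.88
G1 X16.50 Y0.00 E0.7683
G1 X16.50 Y19.50 E1.6763
G1 X0.00 Y19.50 E2.4446
G1 X0.00 Y0.00 E3.3526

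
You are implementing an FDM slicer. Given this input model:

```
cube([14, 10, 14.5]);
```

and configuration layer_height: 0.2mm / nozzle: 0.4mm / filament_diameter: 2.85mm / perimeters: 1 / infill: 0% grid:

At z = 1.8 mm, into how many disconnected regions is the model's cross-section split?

1

At z = 1.8 mm: the cube (footprint 14×10) is included at this height. The result has 1 disconnected region.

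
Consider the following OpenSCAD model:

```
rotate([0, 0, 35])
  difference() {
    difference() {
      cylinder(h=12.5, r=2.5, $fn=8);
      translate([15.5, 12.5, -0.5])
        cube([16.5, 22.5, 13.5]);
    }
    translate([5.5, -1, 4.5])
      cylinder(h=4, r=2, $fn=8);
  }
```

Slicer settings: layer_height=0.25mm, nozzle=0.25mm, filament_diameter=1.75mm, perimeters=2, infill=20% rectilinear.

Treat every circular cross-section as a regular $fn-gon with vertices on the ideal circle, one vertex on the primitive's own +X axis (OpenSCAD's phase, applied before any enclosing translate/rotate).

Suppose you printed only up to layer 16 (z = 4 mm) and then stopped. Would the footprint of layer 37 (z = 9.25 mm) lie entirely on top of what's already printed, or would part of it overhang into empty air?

Compare the two slices. At z = 4: the cylinder: section is a regular 8-gon, circumradius r=2.5 (area = (8/2)·2.500²·sin(360°/8) = 17.68 mm²); the cube at (15.5, 12.5) is present — its section is the full 16.5×22.5 rectangle (area 371.25 mm²); Taking the first minus the rest: starting from the r=2.5 cylinder (17.68 mm²), the 16.5×22.5 cube at (15.5, 12.5) misses the remaining region (no effect) — area = 17.68 mm²; the cylinder at (5.5, -1) does not reach this height (z outside [4.5, 8.5]); Subtracting the remaining from the first: none of the subtracted shapes is present at this height, so the result so far is unchanged — area = 17.68 mm²; (rotated 35° about Z; rotation is an isometry so areas/perimeters/island counts are preserved). At z = 9.25: the cylinder: section is a regular 8-gon, circumradius r=2.5 (area = (8/2)·2.500²·sin(360°/8) = 17.68 mm²); the cube at (15.5, 12.5) (footprint 16.5×22.5) is included at this height (area 371.25 mm²); Taking the first minus the rest: starting from the r=2.5 cylinder (17.68 mm²), the 16.5×22.5 cube at (15.5, 12.5) misses the remaining region (no effect) — area = 17.68 mm²; the cylinder at (5.5, -1) is not intersected at this z (z outside [4.5, 8.5]); Taking the first minus the rest: none of the subtracted shapes is present at this height, so that combined region is unchanged — area = 17.68 mm²; (rotated 35° about Z; rotation is an isometry so areas/perimeters/island counts are preserved). Checking containment: the cross-section at z = 9.25 is a subset of the cross-section at z = 4.

entirely on top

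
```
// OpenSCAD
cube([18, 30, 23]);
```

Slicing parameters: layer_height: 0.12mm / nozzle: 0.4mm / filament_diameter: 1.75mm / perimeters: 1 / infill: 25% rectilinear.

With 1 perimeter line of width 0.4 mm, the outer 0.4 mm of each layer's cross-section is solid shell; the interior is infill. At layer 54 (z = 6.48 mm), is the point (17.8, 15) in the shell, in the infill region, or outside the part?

shell

At z = 6.48 mm: the 18×30 cube contributes its full rectangle. Overall, the cross-section is a single solid region. The nearest boundary edge runs (18.00, 0.00)→(18.00, 30.00); distance from the point to it = 0.20 mm. The point is inside the cross-section, 0.20 mm from the nearest boundary — within the 0.4 mm shell band (1 × 0.4).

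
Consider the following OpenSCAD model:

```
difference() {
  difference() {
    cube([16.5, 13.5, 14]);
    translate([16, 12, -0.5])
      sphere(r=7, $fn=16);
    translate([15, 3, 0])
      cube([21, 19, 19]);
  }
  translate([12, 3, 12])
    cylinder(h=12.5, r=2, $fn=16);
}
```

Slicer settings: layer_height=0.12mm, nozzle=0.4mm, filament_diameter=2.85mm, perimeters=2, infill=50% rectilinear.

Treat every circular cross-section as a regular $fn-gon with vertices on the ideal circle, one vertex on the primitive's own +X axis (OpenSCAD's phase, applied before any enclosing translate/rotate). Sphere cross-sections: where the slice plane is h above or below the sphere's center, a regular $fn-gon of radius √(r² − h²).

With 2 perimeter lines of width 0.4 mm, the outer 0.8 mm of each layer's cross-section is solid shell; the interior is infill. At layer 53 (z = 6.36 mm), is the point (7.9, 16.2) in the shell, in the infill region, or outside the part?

outside

At z = 6.36 mm: the cube is present — its section is the full 16.5×13.5 rectangle; the r=7 sphere at (16, 12) contributes a regular 16-gon of circumradius √(7²−6.86²) = 1.393; the cube at (15, 3) is present — its section is the full 21×19 rectangle; Subtracting the remaining from the first: starting from the 16.5×13.5 cube, the r=7 sphere at (16, 12) partially overlaps it — only the 4.31 mm² overlap (of its 5.94 mm²) is removed, clipping the outline; the 21×19 cube at (15, 3) partially overlaps it — only the 11.92 mm² overlap (of its 399.00 mm²) is removed, clipping the outline — 1 connected region; the cylinder at (12, 3) is not intersected at this z (z outside [12, 24.5]); Taking the first minus the rest: none of the subtracted shapes is present at this height, so that combined region is unchanged — 1 connected region. Overall, the cross-section is a single solid region. The nearest boundary edge runs (0.00, 13.50)→(15.00, 13.50); distance from the point to it = 2.70 mm. The point is not inside any of the regions above, so it lies outside the cross-section (2.70 mm from the nearest boundary).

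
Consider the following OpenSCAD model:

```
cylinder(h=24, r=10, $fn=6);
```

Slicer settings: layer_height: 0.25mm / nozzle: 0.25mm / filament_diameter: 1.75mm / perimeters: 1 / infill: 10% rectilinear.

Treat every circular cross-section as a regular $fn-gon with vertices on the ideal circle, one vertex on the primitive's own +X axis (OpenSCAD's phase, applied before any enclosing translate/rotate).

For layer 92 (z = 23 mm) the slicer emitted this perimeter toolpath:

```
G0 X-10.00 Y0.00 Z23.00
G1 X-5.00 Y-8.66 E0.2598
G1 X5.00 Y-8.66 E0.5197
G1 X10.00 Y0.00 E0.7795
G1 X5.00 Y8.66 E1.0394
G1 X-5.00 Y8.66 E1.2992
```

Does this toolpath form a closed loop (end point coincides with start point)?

Start point (G0): (-10.00, 0.00). End point (last G1): the path does not return to the start — open.

no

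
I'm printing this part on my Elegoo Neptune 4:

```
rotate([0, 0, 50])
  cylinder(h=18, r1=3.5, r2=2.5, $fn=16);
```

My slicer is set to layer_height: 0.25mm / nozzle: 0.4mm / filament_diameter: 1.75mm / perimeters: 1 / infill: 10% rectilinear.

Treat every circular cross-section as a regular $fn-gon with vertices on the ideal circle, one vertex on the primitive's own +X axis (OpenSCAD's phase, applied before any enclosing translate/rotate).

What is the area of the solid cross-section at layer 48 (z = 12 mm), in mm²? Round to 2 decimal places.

24.58 mm²

At z = 12 mm: the cone contributes a regular 16-gon of circumradius 2.833 (interpolated between r1=3.5 and r2=2.5 at t=0.667) (area = (16/2)·2.833²·sin(360°/16) = 24.58 mm²); (rotated 50° about Z; rotation is an isometry so areas/perimeters/island counts are preserved). Overall, the cross-section is a single solid region. Net area = 24.58 mm².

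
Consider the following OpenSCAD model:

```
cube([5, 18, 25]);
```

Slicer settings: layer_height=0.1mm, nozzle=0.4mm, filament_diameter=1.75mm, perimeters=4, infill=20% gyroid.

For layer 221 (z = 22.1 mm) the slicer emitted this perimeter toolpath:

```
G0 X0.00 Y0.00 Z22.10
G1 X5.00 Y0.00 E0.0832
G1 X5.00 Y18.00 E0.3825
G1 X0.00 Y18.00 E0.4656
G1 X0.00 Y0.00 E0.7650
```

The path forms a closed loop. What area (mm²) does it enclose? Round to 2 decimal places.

90.00 mm²

Apply the shoelace formula to the sequence of (X, Y) vertices; enclosed area = 90.00 mm².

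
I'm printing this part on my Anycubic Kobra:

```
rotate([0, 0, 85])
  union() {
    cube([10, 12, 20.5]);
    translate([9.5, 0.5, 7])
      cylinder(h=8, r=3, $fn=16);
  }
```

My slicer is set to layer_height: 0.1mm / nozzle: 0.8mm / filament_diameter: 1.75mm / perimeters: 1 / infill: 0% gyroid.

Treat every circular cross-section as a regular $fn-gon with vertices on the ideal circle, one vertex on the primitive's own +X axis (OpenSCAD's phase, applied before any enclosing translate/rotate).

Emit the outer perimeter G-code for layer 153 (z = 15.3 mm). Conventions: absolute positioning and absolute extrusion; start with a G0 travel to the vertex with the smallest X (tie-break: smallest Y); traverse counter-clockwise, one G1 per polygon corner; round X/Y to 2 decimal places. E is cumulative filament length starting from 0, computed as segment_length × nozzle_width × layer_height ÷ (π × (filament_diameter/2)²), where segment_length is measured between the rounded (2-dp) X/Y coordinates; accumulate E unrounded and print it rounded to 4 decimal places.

At z = 15.3 mm: the cube is present — its section is the full 10×12 rectangle; the cylinder at (9.5, 0.5) is absent (z outside [7, 15]); Combining (union): only the 10×12 cube is present, so the union is just that shape — 1 connected region; (rotated 85° about Z; rotation is an isometry so areas/perimeters/island counts are preserved). The outline is a single polygon with 4 vertices. Extrusion per mm of travel: 0.8 × 0.1 / (π × 0.875²) = 0.033260. Accumulating E over each segment gives final E = 1.4630.

G0 X-11.95 Y1.05 Z15.30
G1 X0.00 Y0.00 E0.3990
G1 X0.87 Y9.96 E0.7315
G1 X-11.08 Y11.01 E1.1305
G1 X-11.95 Y1.05 E1.4630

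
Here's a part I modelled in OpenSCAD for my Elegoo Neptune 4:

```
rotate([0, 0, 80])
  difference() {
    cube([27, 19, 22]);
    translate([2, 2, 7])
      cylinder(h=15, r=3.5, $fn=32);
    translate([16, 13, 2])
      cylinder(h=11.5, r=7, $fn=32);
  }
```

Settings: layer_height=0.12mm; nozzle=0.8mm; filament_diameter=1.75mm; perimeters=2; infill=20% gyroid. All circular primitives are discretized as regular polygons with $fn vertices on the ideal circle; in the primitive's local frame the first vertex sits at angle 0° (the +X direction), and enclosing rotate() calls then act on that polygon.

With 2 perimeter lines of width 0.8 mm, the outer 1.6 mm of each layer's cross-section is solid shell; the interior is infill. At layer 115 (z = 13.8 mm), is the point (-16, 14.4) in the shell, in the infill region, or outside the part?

shell

At z = 13.8 mm: the cube (footprint 27×19) is included at this height; the r=3.5 cylinder at (2, 2) gives a regular 32-gon of circumradius 3.5 (constant along its height); the cylinder at (16, 13) is not intersected at this z (z outside [2, 13.5]); After the difference (first − rest): starting from the 27×19 cube, the r=3.5 cylinder at (2, 2) partially overlaps it — only the 26.71 mm² overlap (of its 38.24 mm²) is removed, clipping the outline — 1 connected region; (rotated 80° about Z; rotation is an isometry so areas/perimeters/island counts are preserved). Overall, the cross-section is a single solid region. Undo the 80° rotation: the query point maps to (11.403, 18.257) in the un-rotated model frame. The nearest boundary edge runs (0.00, 19.00)→(27.00, 19.00); distance from the point to it = 0.74 mm. The point is inside the cross-section, 0.74 mm from the nearest boundary — within the 1.6 mm shell band (2 × 0.8).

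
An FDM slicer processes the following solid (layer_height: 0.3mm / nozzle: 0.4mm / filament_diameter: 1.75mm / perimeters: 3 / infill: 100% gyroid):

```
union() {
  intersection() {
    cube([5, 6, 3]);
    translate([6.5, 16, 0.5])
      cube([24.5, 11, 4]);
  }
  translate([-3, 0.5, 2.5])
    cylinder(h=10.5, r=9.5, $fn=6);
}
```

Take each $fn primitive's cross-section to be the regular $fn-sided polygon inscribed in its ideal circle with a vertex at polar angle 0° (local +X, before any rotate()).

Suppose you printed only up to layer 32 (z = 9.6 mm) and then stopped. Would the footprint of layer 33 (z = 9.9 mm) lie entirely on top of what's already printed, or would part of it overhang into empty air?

Compare the two slices. At z = 9.6: the cube does not reach this height (z outside [0, 3]); the cube at (6.5, 16) is not intersected at this z (z outside [0.5, 4.5]); After intersecting: at least one operand is absent at this height, so nothing remains; the cylinder at (-3, 0.5): section is a regular 6-gon, circumradius r=9.5 (area = (6/2)·9.500²·sin(360°/6) = 234.48 mm²); Combining (union): only the r=9.5 cylinder at (-3, 0.5) is present, so the union is just that shape — area = 234.48 mm². At z = 9.9: the cube does not reach this height (z outside [0, 3]); the cube at (6.5, 16) is absent (z outside [0.5, 4.5]); Taking the intersection: at least one operand is absent at this height, so nothing remains; the r=9.5 cylinder at (-3, 0.5) contributes a regular 6-gon of circumradius 9.5 (area = (6/2)·9.500²·sin(360°/6) = 234.48 mm²); Merging all regions: only the r=9.5 cylinder at (-3, 0.5) is present, so the union is just that shape — area = 234.48 mm². Checking containment: the cross-section at z = 9.9 is a subset of the cross-section at z = 9.6.

entirely on top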